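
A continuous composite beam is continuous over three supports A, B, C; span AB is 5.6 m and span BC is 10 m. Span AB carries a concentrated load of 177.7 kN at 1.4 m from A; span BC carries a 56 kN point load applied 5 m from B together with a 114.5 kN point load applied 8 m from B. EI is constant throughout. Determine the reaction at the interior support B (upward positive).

R_B = 145.4 kN

Release continuity at B by inserting a hinge; the redundant is the internal moment M_B. The primary structure is two simply-supported spans AB and BC.
End slopes at the hinge B, treating each span as simply supported:
  span AB: point load 177.7 at a = 1.4: Pab(L + a)/(6LEI) = 217.7/EI
  span BC: point load 56 at a = 5: Pab(L + b)/(6LEI) = 350/EI
  span BC: point load 114.5 at a = 8: Pab(L + b)/(6LEI) = 366.4/EI
  relative rotation θ_0 = (217.7 + 716.4)/EI = 934.1/EI
A unit hogging moment at B produces rotation L₁/(3EI) + L₂/(3EI) = 5.2/EI.
Compatibility: M_B·(L₁+L₂)/(3EI) = θ_0, giving M_B = 179.6 kN·m (hogging).
Span AB, ΣM about A with M_B applied at B: R_B^{AB}·5.6 = 248.8 + 179.6, so R_B^{AB} = 76.5 kN and R_A = 177.7 − 76.5 = 101.2 kN.
Span BC, ΣM about C: R_B^{BC}·10 = 509 + 179.6, so R_B^{BC} = 68.86 kN and R_C = 170.5 − 68.86 = 101.6 kN.
R_B = 76.5 + 68.86 = 145.4 kN.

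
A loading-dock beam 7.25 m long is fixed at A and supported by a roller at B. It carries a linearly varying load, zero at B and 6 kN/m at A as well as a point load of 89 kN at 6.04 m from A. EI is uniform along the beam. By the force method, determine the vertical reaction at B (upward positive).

Release the roller at B. Primary structure: cantilever fixed at A.
Deflection at B on the released cantilever, summing each load's contribution:
  triangular load, peak 6 at the fixed end: w₀L⁴/(30EI) = 552.6/EI
  point load 89 at a = 6.04: Pa²(3L − a)/(6EI) = 8501/EI
  δ_0 = 9054/EI
Tip deflection under a unit load at B: L³/(3EI) = 127/EI.
The prop prevents deflection at B: R_B = δ_0/δ_{BB} = 9054/127 = 71.28 kN.

R_B = 71.28 kN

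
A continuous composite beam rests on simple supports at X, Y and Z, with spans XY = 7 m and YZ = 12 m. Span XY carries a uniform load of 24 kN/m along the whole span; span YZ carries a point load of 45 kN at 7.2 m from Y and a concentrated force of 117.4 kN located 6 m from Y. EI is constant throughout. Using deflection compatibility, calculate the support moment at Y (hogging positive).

Release continuity at Y by inserting a hinge; the redundant is the internal moment M_Y. The primary structure is two simply-supported spans XY and YZ.
End slopes at the hinge Y, treating each span as simply supported:
  span XY: UDL 24: wL³/(24EI) = 343/EI
  span YZ: point load 45 at a = 7.2: Pab(L + b)/(6LEI) = 362.9/EI
  span YZ: point load 117.4 at a = 6: Pab(L + b)/(6LEI) = 1057/EI
  relative rotation θ_0 = (343 + 1419)/EI = 1762/EI
A unit hogging moment at Y produces rotation L₁/(3EI) + L₂/(3EI) = 6.333/EI.
Compatibility: M_Y·(L₁+L₂)/(3EI) = θ_0, giving M_Y = 278.3 kN·m (hogging).

M_Y = 278.3 kN·m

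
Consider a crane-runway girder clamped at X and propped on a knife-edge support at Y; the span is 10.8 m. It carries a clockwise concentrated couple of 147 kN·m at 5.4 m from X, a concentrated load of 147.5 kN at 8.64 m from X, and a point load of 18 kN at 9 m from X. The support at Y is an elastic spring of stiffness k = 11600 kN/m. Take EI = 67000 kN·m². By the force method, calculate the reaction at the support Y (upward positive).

Choose R_Y as the redundant. The primary structure is the cantilever fixed at X.
Deflection at Y on the released cantilever, summing each load's contribution:
  clockwise couple 147 at a = 5.4: M₀a(2L − a)/(2EI) = 6430/EI
  point load 147.5 at a = 8.64: Pa²(3L − a)/(6EI) = 43603/EI
  point load 18 at a = 9: Pa²(3L − a)/(6EI) = 5686/EI
  δ_0 = 55719/EI
Flexibility coefficient — unit upward force at Y: δ_{YY} = L³/(3EI) = 419.9/EI.
With EI = 67000 kN·m²: δ_0 = 0.83162 m and δ_{YY} = 0.006267 m/kN.
Compatibility — the spring shortens by R_Y/k under the reaction it provides: δ_0 − R_Y·δ_{YY} = R_Y/k. With 1/k = 0.000086 m/kN, R_Y = δ_0 / (δ_{YY} + 1/k) = 0.83162 / (0.006267 + 0.000086) = 130.9 kN.

R_Y = 130.9 kN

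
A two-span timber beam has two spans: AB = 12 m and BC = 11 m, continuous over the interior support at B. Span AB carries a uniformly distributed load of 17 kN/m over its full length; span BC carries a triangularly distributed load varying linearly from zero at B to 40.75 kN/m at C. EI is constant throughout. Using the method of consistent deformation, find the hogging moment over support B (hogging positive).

Insert a hinge at B; M_B is the redundant, and each span becomes simply supported.
End slopes at the hinge B, treating each span as simply supported:
  span AB: UDL 17: wL³/(24EI) = 1224/EI
  span BC: triangular load, peak 40.75: 7w₀L³/(360EI) = 1055/EI
  relative rotation θ_0 = (1224 + 1055)/EI = 2279/EI
A unit hogging moment at B produces rotation L₁/(3EI) + L₂/(3EI) = 7.667/EI.
Compatibility: M_B·(L₁+L₂)/(3EI) = θ_0, giving M_B = 297.2 kN·m (hogging).

M_B = 297.2 kN·m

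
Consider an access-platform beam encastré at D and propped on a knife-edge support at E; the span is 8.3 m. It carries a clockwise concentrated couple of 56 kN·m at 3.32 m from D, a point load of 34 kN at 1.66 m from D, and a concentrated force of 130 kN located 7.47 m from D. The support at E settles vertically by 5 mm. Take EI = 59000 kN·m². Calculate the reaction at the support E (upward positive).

Choose R_E as the redundant. The primary structure is the cantilever fixed at D.
Primary-structure tip deflection at E by superposition:
  clockwise couple 56 at a = 3.32: M₀a(2L − a)/(2EI) = 1235/EI
  point load 34 at a = 1.66: Pa²(3L − a)/(6EI) = 362.9/EI
  point load 130 at a = 7.47: Pa²(3L − a)/(6EI) = 21073/EI
  δ_0 = 22671/EI
Tip deflection under a unit load at E: L³/(3EI) = 190.6/EI.
With EI = 59000 kN·m²: δ_0 = 0.38425 m and δ_{EE} = 0.00323 m/kN.
Compatibility — the beam at E must follow the support down by 0.005 m: δ_0 − R_E·δ_{EE} = 0.005, so R_E = (0.38425 − 0.005)/0.00323 = 117.4 kN.

R_E = 117.4 kN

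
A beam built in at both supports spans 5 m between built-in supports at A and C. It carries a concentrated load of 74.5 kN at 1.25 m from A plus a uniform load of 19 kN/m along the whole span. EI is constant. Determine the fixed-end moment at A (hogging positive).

Release both end moments; the primary structure is a simply-supported span AC with redundants M_A and M_C.
On the primary (simply-supported) span, the end slopes from the loading are:
  at A: point load 74.5 at a = 1.25: Pab(L + b)/(6LEI) = 101.9/EI
  at C: point load 74.5 at a = 1.25: Pab(L + a)/(6LEI) = 72.75/EI
  at A: UDL 19: wL³/(24EI) = 98.96/EI
  at C: UDL 19: wL³/(24EI) = 98.96/EI
  θ_A0 = 200.8/EI,  θ_C0 = 171.7/EI
Flexibility coefficients: a unit moment at one end gives L/(3EI) there and L/(6EI) at the far end, so f₁₁ = f₂₂ = 1.667/EI and f₁₂ = f₂₁ = 0.8333/EI.
Compatibility — zero rotation at each built-in end:
  1.667 M_A + 0.8333 M_C = 200.8
  0.8333 M_A + 1.667 M_C = 171.7
Solving the pair gives M_A = 91.97 kN·m and M_C = 57.04 kN·m (hogging).

M_A = 91.97 kN·m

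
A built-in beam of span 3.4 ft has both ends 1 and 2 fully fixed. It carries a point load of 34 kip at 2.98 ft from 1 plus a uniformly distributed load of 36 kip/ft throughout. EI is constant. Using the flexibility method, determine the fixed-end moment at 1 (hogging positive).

Take the two fixed-end moments M_1, M_2 as redundants; the released structure is the simple span 12.
On the primary (simply-supported) span, the end slopes from the loading are:
  at 1: point load 34 at a = 2.98: Pab(L + b)/(6LEI) = 7.969/EI
  at 2: point load 34 at a = 2.98: Pab(L + a)/(6LEI) = 13.31/EI
  at 1: UDL 36: wL³/(24EI) = 58.96/EI
  at 2: UDL 36: wL³/(24EI) = 58.96/EI
  θ_10 = 66.92/EI,  θ_20 = 72.26/EI
Flexibility coefficients: a unit moment at one end gives L/(3EI) there and L/(6EI) at the far end, so f₁₁ = f₂₂ = 1.133/EI and f₁₂ = f₂₁ = 0.5667/EI.
Compatibility — zero rotation at each built-in end:
  1.133 M_1 + 0.5667 M_2 = 66.92
  0.5667 M_1 + 1.133 M_2 = 72.26
Solving the pair gives M_1 = 36.23 kip·ft and M_2 = 45.65 kip·ft (hogging).

M_1 = 36.23 kip·ft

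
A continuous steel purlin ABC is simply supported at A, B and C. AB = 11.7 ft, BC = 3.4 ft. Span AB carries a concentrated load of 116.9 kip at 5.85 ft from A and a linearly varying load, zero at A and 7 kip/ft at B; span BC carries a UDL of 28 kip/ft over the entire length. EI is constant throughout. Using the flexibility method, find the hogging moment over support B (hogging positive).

M_B = 257.3 kip·ft

Release continuity at B by inserting a hinge; the redundant is the internal moment M_B. The primary structure is two simply-supported spans AB and BC.
End slopes at the hinge B, treating each span as simply supported:
  span AB: point load 116.9 at a = 5.85: Pab(L + a)/(6LEI) = 1000/EI
  span AB: triangular load, peak 7: w₀L³/(45EI) = 249.1/EI
  span BC: UDL 28: wL³/(24EI) = 45.85/EI
  relative rotation θ_0 = (1249 + 45.85)/EI = 1295/EI
A unit hogging moment at B produces rotation L₁/(3EI) + L₂/(3EI) = 5.033/EI.
Compatibility: M_B·(L₁+L₂)/(3EI) = θ_0, giving M_B = 257.3 kip·ft (hogging).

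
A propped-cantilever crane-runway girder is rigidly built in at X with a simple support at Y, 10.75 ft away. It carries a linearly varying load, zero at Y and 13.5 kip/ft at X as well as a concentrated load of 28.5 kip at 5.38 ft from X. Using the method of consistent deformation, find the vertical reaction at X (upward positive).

Remove the prop at Y; the released (primary) structure is a cantilever built in at X.
Deflection at Y on the released cantilever, summing each load's contribution:
  triangular load, peak 13.5 at the fixed end: w₀L⁴/(30EI) = 6010/EI
  point load 28.5 at a = 5.38: Pa²(3L − a)/(6EI) = 3694/EI
  δ_0 = 9704/EI
Flexibility coefficient — unit upward force at Y: δ_{YY} = L³/(3EI) = 414.1/EI.
The prop prevents deflection at Y: R_Y = δ_0/δ_{YY} = 9704/414.1 = 23.43 kip.
Vertical equilibrium: R_X = ΣP − R_Y = 101.1 − 23.43 = 77.63 kip.

R_X = 77.63 kip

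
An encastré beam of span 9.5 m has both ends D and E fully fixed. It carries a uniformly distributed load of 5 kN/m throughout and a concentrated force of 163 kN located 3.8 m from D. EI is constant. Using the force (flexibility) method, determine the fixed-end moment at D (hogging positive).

M_D = 260.6 kN·m

Take the two fixed-end moments M_D, M_E as redundants; the released structure is the simple span DE.
On the primary (simply-supported) span, the end slopes from the loading are:
  at D: UDL 5: wL³/(24EI) = 178.6/EI
  at E: UDL 5: wL³/(24EI) = 178.6/EI
  at D: point load 163 at a = 3.8: Pab(L + b)/(6LEI) = 941.5/EI
  at E: point load 163 at a = 3.8: Pab(L + a)/(6LEI) = 823.8/EI
  θ_D0 = 1120/EI,  θ_E0 = 1002/EI
Flexibility coefficients: a unit moment at one end gives L/(3EI) there and L/(6EI) at the far end, so f₁₁ = f₂₂ = 3.167/EI and f₁₂ = f₂₁ = 1.583/EI.
Compatibility — zero rotation at each built-in end:
  3.167 M_D + 1.583 M_E = 1120
  1.583 M_D + 3.167 M_E = 1002
Solving the pair gives M_D = 260.6 kN·m and M_E = 186.3 kN·m (hogging).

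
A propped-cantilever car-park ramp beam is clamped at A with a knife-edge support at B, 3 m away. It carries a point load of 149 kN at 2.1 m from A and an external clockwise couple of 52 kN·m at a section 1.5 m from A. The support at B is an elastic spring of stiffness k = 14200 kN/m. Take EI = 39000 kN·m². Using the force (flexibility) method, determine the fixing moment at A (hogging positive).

M_A = 127.1 kN·m

Take the reaction at B as the redundant and release it; the primary structure is a cantilever fixed at A.
Primary-structure tip deflection at B by superposition:
  point load 149 at a = 2.1: Pa²(3L − a)/(6EI) = 755.7/EI
  clockwise couple 52 at a = 1.5: M₀a(2L − a)/(2EI) = 175.5/EI
  δ_0 = 931.2/EI
Flexibility coefficient — unit upward force at B: δ_{BB} = L³/(3EI) = 9/EI.
With EI = 39000 kN·m²: δ_0 = 0.023876 m and δ_{BB} = 0.000231 m/kN.
Compatibility — the spring shortens by R_B/k under the reaction it provides: δ_0 − R_B·δ_{BB} = R_B/k. With 1/k = 0.00007 m/kN, R_B = δ_0 / (δ_{BB} + 1/k) = 0.023876 / (0.000231 + 0.00007) = 79.27 kN.
Moment equilibrium about A: M_A = Σ(load moments about A) − R_B·L = 364.9 − 79.27×3 = 127.1 kN·m.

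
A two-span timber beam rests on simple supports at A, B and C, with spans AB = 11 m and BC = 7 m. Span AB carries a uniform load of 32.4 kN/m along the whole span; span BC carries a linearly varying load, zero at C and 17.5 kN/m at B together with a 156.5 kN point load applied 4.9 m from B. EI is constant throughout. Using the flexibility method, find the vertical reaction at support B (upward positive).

Insert a hinge at B; M_B is the redundant, and each span becomes simply supported.
Discontinuity in slope at B on the released structure — sum the simple-span end rotations:
  span AB: UDL 32.4: wL³/(24EI) = 1797/EI
  span BC: triangular load, peak 17.5: w₀L³/(45EI) = 133.4/EI
  span BC: point load 156.5 at a = 4.9: Pab(L + b)/(6LEI) = 348.9/EI
  relative rotation θ_0 = (1797 + 482.3)/EI = 2279/EI
A unit hogging moment at B produces rotation L₁/(3EI) + L₂/(3EI) = 6/EI.
Compatibility: M_B·(L₁+L₂)/(3EI) = θ_0, giving M_B = 379.9 kN·m (hogging).
Span AB, ΣM about A with M_B applied at B: R_B^{AB}·11 = 1960 + 379.9, so R_B^{AB} = 212.7 kN and R_A = 356.4 − 212.7 = 143.7 kN.
Span BC, ΣM about C: R_B^{BC}·7 = 614.5 + 379.9, so R_B^{BC} = 142 kN and R_C = 217.8 − 142 = 75.7 kN.
R_B = 212.7 + 142 = 354.8 kN.

R_B = 354.8 kN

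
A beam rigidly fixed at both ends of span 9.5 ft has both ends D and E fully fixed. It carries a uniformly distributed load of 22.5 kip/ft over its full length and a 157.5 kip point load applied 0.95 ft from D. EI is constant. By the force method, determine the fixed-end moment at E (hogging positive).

M_E = 182.7 kip·ft

Take the two fixed-end moments M_D, M_E as redundants; the released structure is the simple span DE.
Simple-span end rotations at D and E under the given loads:
  at D: UDL 22.5: wL³/(24EI) = 803.8/EI
  at E: UDL 22.5: wL³/(24EI) = 803.8/EI
  at D: point load 157.5 at a = 0.95: Pab(L + b)/(6LEI) = 405.1/EI
  at E: point load 157.5 at a = 0.95: Pab(L + a)/(6LEI) = 234.5/EI
  θ_D0 = 1209/EI,  θ_E0 = 1038/EI
Flexibility coefficients: a unit moment at one end gives L/(3EI) there and L/(6EI) at the far end, so f₁₁ = f₂₂ = 3.167/EI and f₁₂ = f₂₁ = 1.583/EI.
Compatibility — zero rotation at each built-in end:
  3.167 M_D + 1.583 M_E = 1209
  1.583 M_D + 3.167 M_E = 1038
Solving the pair gives M_D = 290.4 kip·ft and M_E = 182.7 kip·ft (hogging).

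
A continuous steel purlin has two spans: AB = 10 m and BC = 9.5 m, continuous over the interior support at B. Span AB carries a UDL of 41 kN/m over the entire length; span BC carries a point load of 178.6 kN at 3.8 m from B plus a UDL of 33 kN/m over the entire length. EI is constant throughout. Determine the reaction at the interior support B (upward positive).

Insert a hinge at B; M_B is the redundant, and each span becomes simply supported.
Rotations at B on the released spans (each span's end-slope, ×1/EI):
  span AB: UDL 41: wL³/(24EI) = 1708/EI
  span BC: point load 178.6 at a = 3.8: Pab(L + b)/(6LEI) = 1032/EI
  span BC: UDL 33: wL³/(24EI) = 1179/EI
  relative rotation θ_0 = (1708 + 2210)/EI = 3919/EI
A unit hogging moment at B produces rotation L₁/(3EI) + L₂/(3EI) = 6.5/EI.
Slope continuity at B: θ_0 = M_B·6.5/EI, so M_B = 3919/6.5 = 602.9 kN·m (hogging).
Span AB, ΣM about A with M_B applied at B: R_B^{AB}·10 = 2050 + 602.9, so R_B^{AB} = 265.3 kN and R_A = 410 − 265.3 = 144.7 kN.
Span BC, ΣM about C: R_B^{BC}·9.5 = 2507 + 602.9, so R_B^{BC} = 327.4 kN and R_C = 492.1 − 327.4 = 164.7 kN.
R_B = 265.3 + 327.4 = 592.7 kN.

R_B = 592.7 kN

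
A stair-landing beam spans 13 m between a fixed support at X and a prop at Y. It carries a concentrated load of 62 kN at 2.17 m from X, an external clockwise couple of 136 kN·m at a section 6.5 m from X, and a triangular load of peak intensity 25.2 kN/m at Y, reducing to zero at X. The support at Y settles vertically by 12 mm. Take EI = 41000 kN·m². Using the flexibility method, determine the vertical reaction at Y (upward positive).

R_Y = 103.6 kN

Choose R_Y as the redundant. The primary structure is the cantilever fixed at X.
Primary-structure tip deflection at Y by superposition:
  point load 62 at a = 2.17: Pa²(3L − a)/(6EI) = 1792/EI
  clockwise couple 136 at a = 6.5: M₀a(2L − a)/(2EI) = 8619/EI
  triangular load, peak 25.2 at the free end: 11w₀L⁴/(120EI) = 65976/EI
  δ_0 = 76387/EI
Flexibility coefficient — unit upward force at Y: δ_{YY} = L³/(3EI) = 732.3/EI.
With EI = 41000 kN·m²: δ_0 = 1.8631 m and δ_{YY} = 0.017862 m/kN.
Compatibility — the beam at Y must follow the support down by 0.012 m: δ_0 − R_Y·δ_{YY} = 0.012, so R_Y = (1.8631 − 0.012)/0.017862 = 103.6 kN.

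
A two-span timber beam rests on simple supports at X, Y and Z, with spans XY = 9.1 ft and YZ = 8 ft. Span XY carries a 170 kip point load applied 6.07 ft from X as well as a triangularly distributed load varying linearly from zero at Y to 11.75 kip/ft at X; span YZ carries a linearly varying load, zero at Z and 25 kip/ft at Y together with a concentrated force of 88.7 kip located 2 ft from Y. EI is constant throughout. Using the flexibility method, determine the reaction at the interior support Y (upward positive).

R_Y = 331.8 kip

Release continuity at Y by inserting a hinge; the redundant is the internal moment M_Y. The primary structure is two simply-supported spans XY and YZ.
Discontinuity in slope at Y on the released structure — sum the simple-span end rotations:
  span XY: point load 170 at a = 6.07: Pab(L + a)/(6LEI) = 868.7/EI
  span XY: triangular load, peak 11.75: 7w₀L³/(360EI) = 172.2/EI
  span YZ: triangular load, peak 25: w₀L³/(45EI) = 284.4/EI
  span YZ: point load 88.7 at a = 2: Pab(L + b)/(6LEI) = 310.4/EI
  relative rotation θ_0 = (1041 + 594.9)/EI = 1636/EI
A unit hogging moment at Y produces rotation L₁/(3EI) + L₂/(3EI) = 5.7/EI.
Slope continuity at Y: θ_0 = M_Y·5.7/EI, so M_Y = 1636/5.7 = 287 kip·ft (hogging).
Span XY, ΣM about X with M_Y applied at Y: R_Y^{XY}·9.1 = 1194 + 287, so R_Y^{XY} = 162.8 kip and R_X = 223.5 − 162.8 = 60.71 kip.
Span YZ, ΣM about Z: R_Y^{YZ}·8 = 1066 + 287, so R_Y^{YZ} = 169.1 kip and R_Z = 188.7 − 169.1 = 19.64 kip.
R_Y = 162.8 + 169.1 = 331.8 kip.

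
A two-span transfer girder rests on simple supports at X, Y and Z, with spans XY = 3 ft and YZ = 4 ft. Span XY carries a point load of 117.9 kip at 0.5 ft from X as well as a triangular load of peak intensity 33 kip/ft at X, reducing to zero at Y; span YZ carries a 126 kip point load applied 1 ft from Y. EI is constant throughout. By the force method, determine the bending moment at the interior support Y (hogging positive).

Take M_Y as the redundant. Released structure: two simple spans XY and YZ with a hinge at Y.
Discontinuity in slope at Y on the released structure — sum the simple-span end rotations:
  span XY: point load 117.9 at a = 0.5: Pab(L + a)/(6LEI) = 28.66/EI
  span XY: triangular load, peak 33: 7w₀L³/(360EI) = 17.32/EI
  span YZ: point load 126 at a = 1: Pab(L + b)/(6LEI) = 110.2/EI
  relative rotation θ_0 = (45.98 + 110.2)/EI = 156.2/EI
A unit hogging moment at Y produces rotation L₁/(3EI) + L₂/(3EI) = 2.333/EI.
Slope continuity at Y: θ_0 = M_Y·2.333/EI, so M_Y = 156.2/2.333 = 66.96 kip·ft (hogging).

M_Y = 66.96 kip·ft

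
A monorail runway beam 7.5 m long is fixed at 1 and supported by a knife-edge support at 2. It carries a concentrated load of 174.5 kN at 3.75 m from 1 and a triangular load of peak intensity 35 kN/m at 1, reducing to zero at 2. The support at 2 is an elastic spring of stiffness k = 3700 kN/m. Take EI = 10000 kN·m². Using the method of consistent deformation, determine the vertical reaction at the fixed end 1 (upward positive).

R_1 = 226.5 kN

Remove the prop at 2; the released (primary) structure is a cantilever built in at 1.
Primary-structure tip deflection at 2 by superposition:
  point load 174.5 at a = 3.75: Pa²(3L − a)/(6EI) = 7668/EI
  triangular load, peak 35 at the fixed end: w₀L⁴/(30EI) = 3691/EI
  δ_0 = 11360/EI
Tip deflection under a unit load at 2: L³/(3EI) = 140.6/EI.
With EI = 10000 kN·m²: δ_0 = 1.136 m and δ_{22} = 0.014063 m/kN.
Compatibility — the spring shortens by R_2/k under the reaction it provides: δ_0 − R_2·δ_{22} = R_2/k. With 1/k = 0.00027 m/kN, R_2 = δ_0 / (δ_{22} + 1/k) = 1.136 / (0.014063 + 0.00027) = 79.26 kN.
Vertical equilibrium: R_1 = ΣP − R_2 = 305.8 − 79.26 = 226.5 kN.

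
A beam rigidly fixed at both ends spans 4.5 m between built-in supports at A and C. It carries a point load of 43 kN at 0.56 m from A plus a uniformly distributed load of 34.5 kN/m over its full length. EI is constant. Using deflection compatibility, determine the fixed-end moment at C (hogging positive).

Take the two fixed-end moments M_A, M_C as redundants; the released structure is the simple span AC.
On the primary (simply-supported) span, the end slopes from the loading are:
  at A: point load 43 at a = 0.56: Pab(L + b)/(6LEI) = 29.66/EI
  at C: point load 43 at a = 0.56: Pab(L + a)/(6LEI) = 17.78/EI
  at A: UDL 34.5: wL³/(24EI) = 131/EI
  at C: UDL 34.5: wL³/(24EI) = 131/EI
  θ_A0 = 160.6/EI,  θ_C0 = 148.8/EI
Flexibility coefficients: a unit moment at one end gives L/(3EI) there and L/(6EI) at the far end, so f₁₁ = f₂₂ = 1.5/EI and f₁₂ = f₂₁ = 0.75/EI.
Compatibility — zero rotation at each built-in end:
  1.5 M_A + 0.75 M_C = 160.6
  0.75 M_A + 1.5 M_C = 148.8
Solving the pair gives M_A = 76.68 kN·m and M_C = 60.84 kN·m (hogging).

M_C = 60.84 kN·m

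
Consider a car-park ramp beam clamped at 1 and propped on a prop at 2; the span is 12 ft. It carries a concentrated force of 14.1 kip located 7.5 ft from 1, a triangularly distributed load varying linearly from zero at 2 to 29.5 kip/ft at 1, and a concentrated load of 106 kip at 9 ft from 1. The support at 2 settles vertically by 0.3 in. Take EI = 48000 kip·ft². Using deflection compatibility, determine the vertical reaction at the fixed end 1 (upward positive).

Release the roller at 2. Primary structure: cantilever fixed at 1.
Primary-structure tip deflection at 2 by superposition:
  point load 14.1 at a = 7.5: Pa²(3L − a)/(6EI) = 3767/EI
  triangular load, peak 29.5 at the fixed end: w₀L⁴/(30EI) = 20390/EI
  point load 106 at a = 9: Pa²(3L − a)/(6EI) = 38637/EI
  δ_0 = 62795/EI
Tip deflection under a unit load at 2: L³/(3EI) = 576/EI.
With EI = 48000 kip·ft²: δ_0 = 1.3082 ft and δ_{22} = 0.012 ft/kip.
Compatibility — the beam at 2 must follow the support down by 0.025 ft: δ_0 − R_2·δ_{22} = 0.025, so R_2 = (1.3082 − 0.025)/0.012 = 106.9 kip.
Vertical equilibrium: R_1 = ΣP − R_2 = 297.1 − 106.9 = 190.2 kip.

R_1 = 190.2 kip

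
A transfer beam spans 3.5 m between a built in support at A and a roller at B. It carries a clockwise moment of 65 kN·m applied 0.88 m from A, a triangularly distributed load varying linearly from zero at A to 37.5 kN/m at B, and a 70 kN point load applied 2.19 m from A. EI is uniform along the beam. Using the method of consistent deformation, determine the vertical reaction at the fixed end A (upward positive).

R_A = 54.75 kN

Choose R_B as the redundant. The primary structure is the cantilever fixed at A.
Deflection at B on the released cantilever, summing each load's contribution:
  clockwise couple 65 at a = 0.88: M₀a(2L − a)/(2EI) = 175/EI
  triangular load, peak 37.5 at the free end: 11w₀L⁴/(120EI) = 515.8/EI
  point load 70 at a = 2.19: Pa²(3L − a)/(6EI) = 465/EI
  δ_0 = 1156/EI
Tip deflection under a unit load at B: L³/(3EI) = 14.29/EI.
Compatibility at B: δ_0 − R_B·δ_{BB} = 0, so R_B = 1156/14.29 = 80.88 kN.
Vertical equilibrium: R_A = ΣP − R_B = 135.6 − 80.88 = 54.75 kN.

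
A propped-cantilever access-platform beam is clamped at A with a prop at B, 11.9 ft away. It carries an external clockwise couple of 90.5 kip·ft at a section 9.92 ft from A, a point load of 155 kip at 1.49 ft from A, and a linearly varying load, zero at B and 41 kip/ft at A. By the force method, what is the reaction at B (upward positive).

Take the reaction at B as the redundant and release it; the primary structure is a cantilever fixed at A.
Primary-structure tip deflection at B by superposition:
  clockwise couple 90.5 at a = 9.92: M₀a(2L − a)/(2EI) = 6230/EI
  point load 155 at a = 1.49: Pa²(3L − a)/(6EI) = 1962/EI
  triangular load, peak 41 at the fixed end: w₀L⁴/(30EI) = 27406/EI
  δ_0 = 35599/EI
Tip deflection under a unit load at B: L³/(3EI) = 561.7/EI.
The prop prevents deflection at B: R_B = δ_0/δ_{BB} = 35599/561.7 = 63.37 kip.

R_B = 63.37 kip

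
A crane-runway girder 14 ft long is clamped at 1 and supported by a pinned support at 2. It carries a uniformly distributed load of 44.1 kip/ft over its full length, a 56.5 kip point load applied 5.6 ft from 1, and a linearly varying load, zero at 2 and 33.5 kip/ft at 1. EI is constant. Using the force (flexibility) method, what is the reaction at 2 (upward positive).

Remove the prop at 2; the released (primary) structure is a cantilever built in at 1.
Free-end deflection of the primary structure under the applied loading (downward +):
  UDL 44.1: wL⁴/(8EI) = 211768/EI
  point load 56.5 at a = 5.6: Pa²(3L − a)/(6EI) = 10749/EI
  triangular load, peak 33.5 at the fixed end: w₀L⁴/(30EI) = 42898/EI
  δ_0 = 265415/EI
Tip deflection under a unit load at 2: L³/(3EI) = 914.7/EI.
Compatibility at 2: δ_0 − R_2·δ_{22} = 0, so R_2 = 265415/914.7 = 290.2 kip.

R_2 = 290.2 kip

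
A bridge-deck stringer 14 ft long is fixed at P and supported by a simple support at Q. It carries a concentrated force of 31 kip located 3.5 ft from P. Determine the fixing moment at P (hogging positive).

Remove the prop at Q; the released (primary) structure is a cantilever built in at P.
Free-end deflection of the primary structure under the applied loading (downward +):
  point load 31 at a = 3.5: Pa²(3L − a)/(6EI) = 2437/EI
Flexibility coefficient — unit upward force at Q: δ_{QQ} = L³/(3EI) = 914.7/EI.
The prop prevents deflection at Q: R_Q = δ_0/δ_{QQ} = 2437/914.7 = 2.664 kip.
Moment equilibrium about P: M_P = Σ(load moments about P) − R_Q·L = 108.5 − 2.664×14 = 71.2 kip·ft.

M_P = 71.2 kip·ft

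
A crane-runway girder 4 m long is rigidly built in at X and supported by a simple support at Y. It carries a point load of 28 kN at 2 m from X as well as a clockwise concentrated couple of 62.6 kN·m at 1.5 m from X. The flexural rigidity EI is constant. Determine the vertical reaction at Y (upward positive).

Choose R_Y as the redundant. The primary structure is the cantilever fixed at X.
Deflection at Y on the released cantilever, summing each load's contribution:
  point load 28 at a = 2: Pa²(3L − a)/(6EI) = 186.7/EI
  clockwise couple 62.6 at a = 1.5: M₀a(2L − a)/(2EI) = 305.2/EI
  δ_0 = 491.8/EI
Tip deflection under a unit load at Y: L³/(3EI) = 21.33/EI.
The prop prevents deflection at Y: R_Y = δ_0/δ_{YY} = 491.8/21.33 = 23.06 kN.

R_Y = 23.06 kN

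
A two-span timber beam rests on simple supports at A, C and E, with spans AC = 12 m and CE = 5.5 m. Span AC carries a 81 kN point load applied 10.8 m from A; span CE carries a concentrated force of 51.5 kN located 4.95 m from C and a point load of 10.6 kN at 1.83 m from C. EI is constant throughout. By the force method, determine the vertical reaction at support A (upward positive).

R_A = 2.701 kN

Release continuity at C by inserting a hinge; the redundant is the internal moment M_C. The primary structure is two simply-supported spans AC and CE.
End slopes at the hinge C, treating each span as simply supported:
  span AC: point load 81 at a = 10.8: Pab(L + a)/(6LEI) = 332.4/EI
  span CE: point load 51.5 at a = 4.95: Pab(L + b)/(6LEI) = 25.7/EI
  span CE: point load 10.6 at a = 1.83: Pab(L + b)/(6LEI) = 19.78/EI
  relative rotation θ_0 = (332.4 + 45.49)/EI = 377.9/EI
A unit hogging moment at C produces rotation L₁/(3EI) + L₂/(3EI) = 5.833/EI.
Compatibility: M_C·(L₁+L₂)/(3EI) = θ_0, giving M_C = 64.78 kN·m (hogging).
Span AC, ΣM about A with M_C applied at C: R_C^{AC}·12 = 874.8 + 64.78, so R_C^{AC} = 78.3 kN and R_A = 81 − 78.3 = 2.701 kN.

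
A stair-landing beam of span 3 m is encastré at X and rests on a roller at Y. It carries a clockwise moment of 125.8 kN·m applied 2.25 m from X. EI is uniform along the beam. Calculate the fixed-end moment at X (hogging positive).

Remove the prop at Y; the released (primary) structure is a cantilever built in at X.
Free-end deflection of the primary structure under the applied loading (downward +):
  clockwise couple 125.8 at a = 2.25: M₀a(2L − a)/(2EI) = 530.7/EI
Tip deflection under a unit load at Y: L³/(3EI) = 9/EI.
Compatibility at Y: δ_0 − R_Y·δ_{YY} = 0, so R_Y = 530.7/9 = 58.97 kN.
Moment equilibrium about X: M_X = Σ(load moments about X) − R_Y·L = 125.8 − 58.97×3 = -51.11 kN·m.

M_X = -51.11 kN·m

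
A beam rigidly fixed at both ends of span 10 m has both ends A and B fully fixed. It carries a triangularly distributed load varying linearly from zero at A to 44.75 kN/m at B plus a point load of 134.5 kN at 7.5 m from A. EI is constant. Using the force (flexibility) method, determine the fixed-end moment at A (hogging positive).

Take the two fixed-end moments M_A, M_B as redundants; the released structure is the simple span AB.
End rotations of the released simple span under the applied load (×1/EI):
  at A: triangular load, peak 44.75: 7w₀L³/(360EI) = 870.1/EI
  at B: triangular load, peak 44.75: w₀L³/(45EI) = 994.4/EI
  at A: point load 134.5 at a = 7.5: Pab(L + b)/(6LEI) = 525.4/EI
  at B: point load 134.5 at a = 7.5: Pab(L + a)/(6LEI) = 735.5/EI
  θ_A0 = 1396/EI,  θ_B0 = 1730/EI
Flexibility coefficients: a unit moment at one end gives L/(3EI) there and L/(6EI) at the far end, so f₁₁ = f₂₂ = 3.333/EI and f₁₂ = f₂₁ = 1.667/EI.
Compatibility — zero rotation at each built-in end:
  3.333 M_A + 1.667 M_B = 1396
  1.667 M_A + 3.333 M_B = 1730
Solving the pair gives M_A = 212.2 kN·m and M_B = 412.9 kN·m (hogging).

M_A = 212.2 kN·m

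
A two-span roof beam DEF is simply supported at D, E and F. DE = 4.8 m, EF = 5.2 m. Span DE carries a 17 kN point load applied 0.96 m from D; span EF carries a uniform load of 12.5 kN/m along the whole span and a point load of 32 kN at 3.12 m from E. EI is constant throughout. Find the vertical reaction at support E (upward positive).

R_E = 64.83 kN

Release continuity at E by inserting a hinge; the redundant is the internal moment M_E. The primary structure is two simply-supported spans DE and EF.
End slopes at the hinge E, treating each span as simply supported:
  span DE: point load 17 at a = 0.96: Pab(L + a)/(6LEI) = 12.53/EI
  span EF: UDL 12.5: wL³/(24EI) = 73.23/EI
  span EF: point load 32 at a = 3.12: Pab(L + b)/(6LEI) = 48.46/EI
  relative rotation θ_0 = (12.53 + 121.7)/EI = 134.2/EI
A unit hogging moment at E produces rotation L₁/(3EI) + L₂/(3EI) = 3.333/EI.
Slope continuity at E: θ_0 = M_E·3.333/EI, so M_E = 134.2/3.333 = 40.27 kN·m (hogging).
Span DE, ΣM about D with M_E applied at E: R_E^{DE}·4.8 = 16.32 + 40.27, so R_E^{DE} = 11.79 kN and R_D = 17 − 11.79 = 5.211 kN.
Span EF, ΣM about F: R_E^{EF}·5.2 = 235.6 + 40.27, so R_E^{EF} = 53.04 kN and R_F = 97 − 53.04 = 43.96 kN.
R_E = 11.79 + 53.04 = 64.83 kN.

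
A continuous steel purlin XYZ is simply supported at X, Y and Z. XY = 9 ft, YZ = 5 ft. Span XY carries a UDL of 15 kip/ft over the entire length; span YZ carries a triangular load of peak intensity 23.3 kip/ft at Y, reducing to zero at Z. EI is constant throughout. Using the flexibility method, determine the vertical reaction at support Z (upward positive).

R_Z = -2.884 kip

Release continuity at Y by inserting a hinge; the redundant is the internal moment M_Y. The primary structure is two simply-supported spans XY and YZ.
Rotations at Y on the released spans (each span's end-slope, ×1/EI):
  span XY: UDL 15: wL³/(24EI) = 455.6/EI
  span YZ: triangular load, peak 23.3: w₀L³/(45EI) = 64.72/EI
  relative rotation θ_0 = (455.6 + 64.72)/EI = 520.3/EI
A unit hogging moment at Y produces rotation L₁/(3EI) + L₂/(3EI) = 4.667/EI.
Compatibility: M_Y·(L₁+L₂)/(3EI) = θ_0, giving M_Y = 111.5 kip·ft (hogging).
Span YZ, ΣM about Z: R_Y^{YZ}·5 = 194.2 + 111.5, so R_Y^{YZ} = 61.13 kip and R_Z = 58.25 − 61.13 = -2.884 kip.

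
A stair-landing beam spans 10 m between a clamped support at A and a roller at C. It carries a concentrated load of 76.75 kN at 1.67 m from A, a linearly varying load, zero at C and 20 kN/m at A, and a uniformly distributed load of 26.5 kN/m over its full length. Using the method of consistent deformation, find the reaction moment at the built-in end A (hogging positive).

Take the reaction at C as the redundant and release it; the primary structure is a cantilever fixed at A.
Primary-structure tip deflection at C by superposition:
  point load 76.75 at a = 1.67: Pa²(3L − a)/(6EI) = 1011/EI
  triangular load, peak 20 at the fixed end: w₀L⁴/(30EI) = 6667/EI
  UDL 26.5: wL⁴/(8EI) = 33125/EI
  δ_0 = 40802/EI
Tip deflection under a unit load at C: L³/(3EI) = 333.3/EI.
The prop prevents deflection at C: R_C = δ_0/δ_{CC} = 40802/333.3 = 122.4 kN.
Moment equilibrium about A: M_A = Σ(load moments about A) − R_C·L = 1787 − 122.4×10 = 562.4 kN·m.

M_A = 562.4 kN·m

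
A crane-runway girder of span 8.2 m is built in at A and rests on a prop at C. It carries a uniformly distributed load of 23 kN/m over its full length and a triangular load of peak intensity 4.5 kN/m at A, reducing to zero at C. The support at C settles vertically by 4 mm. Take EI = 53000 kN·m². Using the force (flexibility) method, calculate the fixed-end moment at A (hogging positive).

M_A = 222.9 kN·m

Take the reaction at C as the redundant and release it; the primary structure is a cantilever fixed at A.
Free-end deflection of the primary structure under the applied loading (downward +):
  UDL 23: wL⁴/(8EI) = 12999/EI
  triangular load, peak 4.5 at the fixed end: w₀L⁴/(30EI) = 678.2/EI
  δ_0 = 13677/EI
Flexibility coefficient — unit upward force at C: δ_{CC} = L³/(3EI) = 183.8/EI.
With EI = 53000 kN·m²: δ_0 = 0.25805 m and δ_{CC} = 0.003468 m/kN.
Compatibility — the beam at C must follow the support down by 0.004 m: δ_0 − R_C·δ_{CC} = 0.004, so R_C = (0.25805 − 0.004)/0.003468 = 73.26 kN.
Moment equilibrium about A: M_A = Σ(load moments about A) − R_C·L = 823.7 − 73.26×8.2 = 222.9 kN·m.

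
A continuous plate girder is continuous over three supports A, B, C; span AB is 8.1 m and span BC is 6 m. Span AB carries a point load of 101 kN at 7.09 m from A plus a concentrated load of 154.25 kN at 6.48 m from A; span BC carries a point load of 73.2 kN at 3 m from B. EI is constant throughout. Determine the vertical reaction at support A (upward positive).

Insert a hinge at B; M_B is the redundant, and each span becomes simply supported.
End slopes at the hinge B, treating each span as simply supported:
  span AB: point load 101 at a = 7.09: Pab(L + a)/(6LEI) = 226.1/EI
  span AB: point load 154.25 at a = 6.48: Pab(L + a)/(6LEI) = 485.8/EI
  span BC: point load 73.2 at a = 3: Pab(L + b)/(6LEI) = 164.7/EI
  relative rotation θ_0 = (711.8 + 164.7)/EI = 876.5/EI
A unit hogging moment at B produces rotation L₁/(3EI) + L₂/(3EI) = 4.7/EI.
Compatibility: M_B·(L₁+L₂)/(3EI) = θ_0, giving M_B = 186.5 kN·m (hogging).
Span AB, ΣM about A with M_B applied at B: R_B^{AB}·8.1 = 1716 + 186.5, so R_B^{AB} = 234.8 kN and R_A = 255.2 − 234.8 = 20.42 kN.

R_A = 20.42 kN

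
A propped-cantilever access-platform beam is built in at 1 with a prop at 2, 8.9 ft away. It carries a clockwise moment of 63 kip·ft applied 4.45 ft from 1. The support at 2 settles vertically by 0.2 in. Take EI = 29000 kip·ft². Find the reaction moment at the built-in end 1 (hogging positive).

M_1 = 10.43 kip·ft

Choose R_2 as the redundant. The primary structure is the cantilever fixed at 1.
Free-end deflection of the primary structure under the applied loading (downward +):
  clockwise couple 63 at a = 4.45: M₀a(2L − a)/(2EI) = 1871/EI
Flexibility coefficient — unit upward force at 2: δ_{22} = L³/(3EI) = 235/EI.
With EI = 29000 kip·ft²: δ_0 = 0.064529 ft and δ_{22} = 0.008103 ft/kip.
Compatibility — the beam at 2 must follow the support down by 0.01667 ft: δ_0 − R_2·δ_{22} = 0.01667, so R_2 = (0.064529 − 0.01667)/0.008103 = 5.907 kip.
Moment equilibrium about 1: M_1 = Σ(load moments about 1) − R_2·L = 63 − 5.907×8.9 = 10.43 kip·ft.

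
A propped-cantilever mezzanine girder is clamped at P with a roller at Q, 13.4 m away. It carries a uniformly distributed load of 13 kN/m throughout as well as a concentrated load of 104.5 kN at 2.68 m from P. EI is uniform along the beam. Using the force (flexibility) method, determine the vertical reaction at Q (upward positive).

R_Q = 71.18 kN

Take the reaction at Q as the redundant and release it; the primary structure is a cantilever fixed at P.
Free-end deflection of the primary structure under the applied loading (downward +):
  UDL 13: wL⁴/(8EI) = 52393/EI
  point load 104.5 at a = 2.68: Pa²(3L − a)/(6EI) = 4694/EI
  δ_0 = 57086/EI
Flexibility coefficient — unit upward force at Q: δ_{QQ} = L³/(3EI) = 802/EI.
Compatibility at Q: δ_0 − R_Q·δ_{QQ} = 0, so R_Q = 57086/802 = 71.18 kN.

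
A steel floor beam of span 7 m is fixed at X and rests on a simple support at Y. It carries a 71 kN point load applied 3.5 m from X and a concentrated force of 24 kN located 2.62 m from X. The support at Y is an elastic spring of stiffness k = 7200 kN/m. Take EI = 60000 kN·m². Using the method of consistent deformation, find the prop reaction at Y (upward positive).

R_Y = 24.79 kN

Take the reaction at Y as the redundant and release it; the primary structure is a cantilever fixed at X.
Free-end deflection of the primary structure under the applied loading (downward +):
  point load 71 at a = 3.5: Pa²(3L − a)/(6EI) = 2537/EI
  point load 24 at a = 2.62: Pa²(3L − a)/(6EI) = 504.7/EI
  δ_0 = 3041/EI
Tip deflection under a unit load at Y: L³/(3EI) = 114.3/EI.
With EI = 60000 kN·m²: δ_0 = 0.050691 m and δ_{YY} = 0.001906 m/kN.
Compatibility — the spring shortens by R_Y/k under the reaction it provides: δ_0 − R_Y·δ_{YY} = R_Y/k. With 1/k = 0.000139 m/kN, R_Y = δ_0 / (δ_{YY} + 1/k) = 0.050691 / (0.001906 + 0.000139) = 24.79 kN.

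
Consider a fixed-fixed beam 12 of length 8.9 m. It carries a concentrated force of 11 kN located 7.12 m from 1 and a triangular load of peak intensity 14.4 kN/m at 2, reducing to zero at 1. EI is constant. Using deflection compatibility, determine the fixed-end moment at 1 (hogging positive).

Take the two fixed-end moments M_1, M_2 as redundants; the released structure is the simple span 12.
Simple-span end rotations at 1 and 2 under the given loads:
  at 1: point load 11 at a = 7.12: Pab(L + b)/(6LEI) = 27.88/EI
  at 2: point load 11 at a = 7.12: Pab(L + a)/(6LEI) = 41.82/EI
  at 1: triangular load, peak 14.4: 7w₀L³/(360EI) = 197.4/EI
  at 2: triangular load, peak 14.4: w₀L³/(45EI) = 225.6/EI
  θ_10 = 225.3/EI,  θ_20 = 267.4/EI
Flexibility coefficients: a unit moment at one end gives L/(3EI) there and L/(6EI) at the far end, so f₁₁ = f₂₂ = 2.967/EI and f₁₂ = f₂₁ = 1.483/EI.
Compatibility — zero rotation at each built-in end:
  2.967 M_1 + 1.483 M_2 = 225.3
  1.483 M_1 + 2.967 M_2 = 267.4
Solving the pair gives M_1 = 41.15 kN·m and M_2 = 69.56 kN·m (hogging).

M_1 = 41.15 kN·m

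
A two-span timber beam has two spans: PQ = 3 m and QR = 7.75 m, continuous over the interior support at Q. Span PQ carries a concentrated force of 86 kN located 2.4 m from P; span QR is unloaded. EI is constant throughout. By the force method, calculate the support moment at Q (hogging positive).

M_Q = 10.37 kN·m

Insert a hinge at Q; M_Q is the redundant, and each span becomes simply supported.
Rotations at Q on the released spans (each span's end-slope, ×1/EI):
  span PQ: point load 86 at a = 2.4: Pab(L + a)/(6LEI) = 37.15/EI
  relative rotation θ_0 = (37.15 + 0)/EI = 37.15/EI
A unit hogging moment at Q produces rotation L₁/(3EI) + L₂/(3EI) = 3.583/EI.
Slope continuity at Q: θ_0 = M_Q·3.583/EI, so M_Q = 37.15/3.583 = 10.37 kN·m (hogging).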